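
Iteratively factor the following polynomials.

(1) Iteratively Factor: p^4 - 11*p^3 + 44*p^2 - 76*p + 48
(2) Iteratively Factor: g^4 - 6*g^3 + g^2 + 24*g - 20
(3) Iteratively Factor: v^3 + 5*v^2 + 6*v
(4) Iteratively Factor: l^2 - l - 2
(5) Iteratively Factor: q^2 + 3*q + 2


(1) = (p - 2)*(p^3 - 9*p^2 + 26*p - 24) = (p - 3)*(p - 2)*(p^2 - 6*p + 8) = (p - 3)*(p - 2)^2*(p - 4)
(2) = (g - 2)*(g^3 - 4*g^2 - 7*g + 10) = (g - 2)*(g - 1)*(g^2 - 3*g - 10) = (g - 5)*(g - 2)*(g - 1)*(g + 2)
(3) = (v + 3)*(v^2 + 2*v) = v*(v + 3)*(v + 2)
(4) = (l + 1)*(l - 2)
(5) = (q + 1)*(q + 2)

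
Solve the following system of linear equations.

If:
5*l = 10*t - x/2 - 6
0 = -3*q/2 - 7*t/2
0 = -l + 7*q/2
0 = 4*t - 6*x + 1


Then:
l = -3577/3636
q = -511/1818
t = 73/606
x = 449/1818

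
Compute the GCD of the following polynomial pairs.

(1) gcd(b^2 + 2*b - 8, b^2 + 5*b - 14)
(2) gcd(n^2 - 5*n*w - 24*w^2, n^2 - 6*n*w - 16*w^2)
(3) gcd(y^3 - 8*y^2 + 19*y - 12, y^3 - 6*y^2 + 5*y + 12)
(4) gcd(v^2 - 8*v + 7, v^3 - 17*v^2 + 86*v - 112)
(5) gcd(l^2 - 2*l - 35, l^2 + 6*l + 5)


(1) = b - 2
(2) = -n + 8*w
(3) = gcd((y - 4)*(y - 3)*(y - 1), (y - 4)*(y - 3)*(y + 1)) = y^2 - 7*y + 12
(4) = gcd((v - 7)*(v - 1), (v - 8)*(v - 7)*(v - 2)) = v - 7
(5) = gcd((l - 7)*(l + 5), (l + 1)*(l + 5)) = l + 5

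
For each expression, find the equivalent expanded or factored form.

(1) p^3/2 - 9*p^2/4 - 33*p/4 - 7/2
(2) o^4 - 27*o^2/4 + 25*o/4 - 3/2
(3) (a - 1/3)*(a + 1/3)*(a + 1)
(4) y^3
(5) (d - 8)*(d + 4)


(1) = (p/2 + 1)*(p - 7)*(p + 1/2)
(2) = (o - 2)*(o - 1/2)^2*(o + 3)
(3) = a^3 + a^2 - a/9 - 1/9
(4) = y^3
(5) = d^2 - 4*d - 32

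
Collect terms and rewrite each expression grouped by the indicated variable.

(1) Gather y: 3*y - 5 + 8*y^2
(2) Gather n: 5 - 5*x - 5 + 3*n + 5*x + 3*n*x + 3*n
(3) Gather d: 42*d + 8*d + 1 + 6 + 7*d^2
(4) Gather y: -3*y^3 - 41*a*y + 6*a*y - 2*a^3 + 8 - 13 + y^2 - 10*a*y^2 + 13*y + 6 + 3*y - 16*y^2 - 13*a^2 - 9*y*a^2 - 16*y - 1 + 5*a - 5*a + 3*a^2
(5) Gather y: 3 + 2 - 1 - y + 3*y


(1) = 8*y^2 + 3*y - 5
(2) = n*(3*x + 6)
(3) = 7*d^2 + 50*d + 7
(4) = -2*a^3 - 10*a^2 - 3*y^3 + y^2*(-10*a - 15) + y*(-9*a^2 - 35*a)
(5) = 2*y + 4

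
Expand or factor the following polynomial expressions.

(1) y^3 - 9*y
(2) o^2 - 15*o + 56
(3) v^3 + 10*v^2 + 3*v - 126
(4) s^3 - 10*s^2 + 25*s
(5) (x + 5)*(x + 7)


(1) = y*(y - 3)*(y + 3)
(2) = (o - 8)*(o - 7)
(3) = (v - 3)*(v + 6)*(v + 7)
(4) = s*(s - 5)^2
(5) = x^2 + 12*x + 35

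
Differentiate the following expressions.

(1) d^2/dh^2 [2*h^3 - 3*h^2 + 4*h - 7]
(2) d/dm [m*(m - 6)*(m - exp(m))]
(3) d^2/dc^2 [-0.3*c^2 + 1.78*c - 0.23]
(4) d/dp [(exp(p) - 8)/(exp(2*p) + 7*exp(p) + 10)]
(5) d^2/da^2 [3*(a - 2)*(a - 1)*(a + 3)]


(1) = 12*h - 6
(2) = m*(1 - exp(m))*(m - 6) + m*(m - exp(m)) + (m - 6)*(m - exp(m))
(3) = -0.600000000000000
(4) = (-(exp(p) - 8)*(2*exp(p) + 7) + exp(2*p) + 7*exp(p) + 10)*exp(p)/(exp(2*p) + 7*exp(p) + 10)^2
(5) = 18*a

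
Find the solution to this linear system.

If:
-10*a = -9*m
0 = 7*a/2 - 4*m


Then:
a = 0
m = 0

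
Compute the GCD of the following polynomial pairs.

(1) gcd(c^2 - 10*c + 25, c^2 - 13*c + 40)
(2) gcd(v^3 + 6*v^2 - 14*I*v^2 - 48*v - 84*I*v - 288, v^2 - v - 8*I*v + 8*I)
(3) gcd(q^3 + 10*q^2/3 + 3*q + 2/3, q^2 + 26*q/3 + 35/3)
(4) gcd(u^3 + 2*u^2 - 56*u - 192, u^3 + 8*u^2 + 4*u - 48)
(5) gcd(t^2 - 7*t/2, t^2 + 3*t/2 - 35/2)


(1) = gcd((c - 5)^2, (c - 8)*(c - 5)) = c - 5
(2) = v - 8*I
(3) = 1
(4) = gcd((u - 8)*(u + 4)*(u + 6), (u - 2)*(u + 4)*(u + 6)) = u^2 + 10*u + 24
(5) = t - 7/2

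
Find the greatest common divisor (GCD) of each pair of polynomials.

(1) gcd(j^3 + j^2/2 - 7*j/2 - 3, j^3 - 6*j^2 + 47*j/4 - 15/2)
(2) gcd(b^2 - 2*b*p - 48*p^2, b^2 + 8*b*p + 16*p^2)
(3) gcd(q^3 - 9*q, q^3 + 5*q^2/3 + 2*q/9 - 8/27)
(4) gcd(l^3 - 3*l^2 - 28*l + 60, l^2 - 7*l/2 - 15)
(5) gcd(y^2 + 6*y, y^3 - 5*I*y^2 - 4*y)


(1) = j - 2
(2) = gcd((b - 8*p)*(b + 6*p), (b + 4*p)^2) = 1
(3) = 1
(4) = gcd((l - 6)*(l - 2)*(l + 5), (l - 6)*(l + 5/2)) = l - 6
(5) = gcd(y*(y + 6), y*(y - 4*I)*(y - I)) = y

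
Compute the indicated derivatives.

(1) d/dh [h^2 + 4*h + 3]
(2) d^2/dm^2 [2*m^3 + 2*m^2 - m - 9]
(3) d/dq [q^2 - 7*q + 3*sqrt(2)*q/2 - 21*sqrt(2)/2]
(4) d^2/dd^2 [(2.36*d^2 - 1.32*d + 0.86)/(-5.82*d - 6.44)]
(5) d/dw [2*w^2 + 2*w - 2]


(1) = 2*h + 4
(2) = 12*m + 4
(3) = 2*q - 7 + 3*sqrt(2)/2
(4) = -352.965232/(197.137368*d^3 + 654.414768*d^2 + 724.129056*d + 267.089984)
(5) = 4*w + 2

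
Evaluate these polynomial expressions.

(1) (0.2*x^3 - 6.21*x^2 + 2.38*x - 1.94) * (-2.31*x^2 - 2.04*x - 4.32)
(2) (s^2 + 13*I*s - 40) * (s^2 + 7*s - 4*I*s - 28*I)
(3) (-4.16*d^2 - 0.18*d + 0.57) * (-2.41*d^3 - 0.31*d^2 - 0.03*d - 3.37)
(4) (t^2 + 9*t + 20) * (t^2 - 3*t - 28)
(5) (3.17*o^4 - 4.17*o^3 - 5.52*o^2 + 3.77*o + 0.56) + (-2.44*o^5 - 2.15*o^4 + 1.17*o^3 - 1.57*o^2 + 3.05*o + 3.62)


(1) = -0.462*x^5 + 13.9371*x^4 + 6.3066*x^3 + 26.4534*x^2 - 6.324*x + 8.3808
(2) = s^4 + 7*s^3 + 9*I*s^3 + 12*s^2 + 63*I*s^2 + 84*s + 160*I*s + 1120*I
(3) = 10.0256*d^5 + 1.7234*d^4 - 1.1931*d^3 + 13.8479*d^2 + 0.5895*d - 1.9209
(4) = t^4 + 6*t^3 - 35*t^2 - 312*t - 560
(5) = -2.44*o^5 + 1.02*o^4 - 3.0*o^3 - 7.09*o^2 + 6.82*o + 4.18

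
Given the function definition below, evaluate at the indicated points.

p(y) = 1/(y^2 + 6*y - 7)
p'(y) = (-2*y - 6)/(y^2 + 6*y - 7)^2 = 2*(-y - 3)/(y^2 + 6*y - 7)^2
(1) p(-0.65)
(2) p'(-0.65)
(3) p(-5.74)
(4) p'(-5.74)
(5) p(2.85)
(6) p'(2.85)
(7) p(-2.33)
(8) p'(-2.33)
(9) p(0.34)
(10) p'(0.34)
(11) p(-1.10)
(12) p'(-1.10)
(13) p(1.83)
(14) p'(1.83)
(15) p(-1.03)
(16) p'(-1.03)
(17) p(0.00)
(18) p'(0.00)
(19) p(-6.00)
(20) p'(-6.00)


(1) = -0.10
(2) = -0.04
(3) = -0.12
(4) = 0.08
(5) = 0.05
(6) = -0.04
(7) = -0.06
(8) = -0.01
(9) = -0.21
(10) = -0.28
(11) = -0.08
(12) = -0.02
(13) = 0.14
(14) = -0.18
(15) = -0.08
(16) = -0.03
(17) = -0.14
(18) = -0.12
(19) = -0.14
(20) = 0.12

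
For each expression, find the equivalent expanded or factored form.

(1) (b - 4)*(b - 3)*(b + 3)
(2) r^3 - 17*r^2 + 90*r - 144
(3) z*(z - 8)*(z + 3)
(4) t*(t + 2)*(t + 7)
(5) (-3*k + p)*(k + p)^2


(1) = b^3 - 4*b^2 - 9*b + 36
(2) = (r - 8)*(r - 6)*(r - 3)
(3) = z^3 - 5*z^2 - 24*z
(4) = t^3 + 9*t^2 + 14*t
(5) = -3*k^3 - 5*k^2*p - k*p^2 + p^3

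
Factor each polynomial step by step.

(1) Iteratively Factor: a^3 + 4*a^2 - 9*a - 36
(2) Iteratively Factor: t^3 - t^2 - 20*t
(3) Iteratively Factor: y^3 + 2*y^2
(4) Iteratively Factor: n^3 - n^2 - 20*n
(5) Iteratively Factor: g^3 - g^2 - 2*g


(1) = (a + 4)*(a^2 - 9) = (a - 3)*(a + 4)*(a + 3)
(2) = (t + 4)*(t^2 - 5*t) = t*(t + 4)*(t - 5)
(3) = (y)*(y^2 + 2*y) = y*(y + 2)*(y)
(4) = (n + 4)*(n^2 - 5*n) = (n - 5)*(n + 4)*(n)
(5) = (g - 2)*(g^2 + g) = g*(g - 2)*(g + 1)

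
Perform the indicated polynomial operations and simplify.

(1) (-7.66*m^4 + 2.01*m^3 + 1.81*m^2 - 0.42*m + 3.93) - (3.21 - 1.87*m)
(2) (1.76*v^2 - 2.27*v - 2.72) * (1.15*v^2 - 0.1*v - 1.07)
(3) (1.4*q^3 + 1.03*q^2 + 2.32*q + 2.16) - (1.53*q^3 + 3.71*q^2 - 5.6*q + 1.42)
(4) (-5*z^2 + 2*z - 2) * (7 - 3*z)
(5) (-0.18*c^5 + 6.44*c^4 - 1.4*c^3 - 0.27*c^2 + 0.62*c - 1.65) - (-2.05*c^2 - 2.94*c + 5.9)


(1) = -7.66*m^4 + 2.01*m^3 + 1.81*m^2 + 1.45*m + 0.72
(2) = 2.024*v^4 - 2.7865*v^3 - 4.7842*v^2 + 2.7009*v + 2.9104
(3) = -0.13*q^3 - 2.68*q^2 + 7.92*q + 0.74
(4) = 15*z^3 - 41*z^2 + 20*z - 14
(5) = -0.18*c^5 + 6.44*c^4 - 1.4*c^3 + 1.78*c^2 + 3.56*c - 7.55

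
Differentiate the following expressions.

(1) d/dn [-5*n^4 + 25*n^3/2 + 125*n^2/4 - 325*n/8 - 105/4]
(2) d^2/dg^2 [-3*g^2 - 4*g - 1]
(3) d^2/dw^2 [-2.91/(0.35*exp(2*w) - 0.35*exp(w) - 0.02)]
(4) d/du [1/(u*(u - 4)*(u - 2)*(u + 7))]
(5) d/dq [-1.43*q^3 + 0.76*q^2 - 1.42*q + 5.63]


(1) = -20*n^3 + 75*n^2/2 + 125*n/2 - 325/8
(2) = -6
(3) = (2.91*(0.7*exp(w) - 0.35)*(1.4*exp(w) - 0.7)*exp(w) + (4.074*exp(w) - 1.0185)*(-0.35*exp(2*w) + 0.35*exp(w) + 0.02))*exp(w)/(-0.35*exp(2*w) + 0.35*exp(w) + 0.02)^3
(4) = (-4*u^3 - 3*u^2 + 68*u - 56)/(u^2*(u^6 + 2*u^5 - 67*u^4 + 44*u^3 + 1268*u^2 - 3808*u + 3136))
(5) = -4.29*q^2 + 1.52*q - 1.42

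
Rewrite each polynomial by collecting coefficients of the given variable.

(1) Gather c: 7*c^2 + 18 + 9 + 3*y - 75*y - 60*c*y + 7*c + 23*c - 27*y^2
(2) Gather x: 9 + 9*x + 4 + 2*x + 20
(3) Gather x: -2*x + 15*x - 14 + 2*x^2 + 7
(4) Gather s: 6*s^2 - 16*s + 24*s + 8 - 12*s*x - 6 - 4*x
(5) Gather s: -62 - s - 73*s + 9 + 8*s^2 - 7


(1) = 7*c^2 + c*(30 - 60*y) - 27*y^2 - 72*y + 27
(2) = 11*x + 33
(3) = 2*x^2 + 13*x - 7
(4) = 6*s^2 + s*(8 - 12*x) - 4*x + 2
(5) = 8*s^2 - 74*s - 60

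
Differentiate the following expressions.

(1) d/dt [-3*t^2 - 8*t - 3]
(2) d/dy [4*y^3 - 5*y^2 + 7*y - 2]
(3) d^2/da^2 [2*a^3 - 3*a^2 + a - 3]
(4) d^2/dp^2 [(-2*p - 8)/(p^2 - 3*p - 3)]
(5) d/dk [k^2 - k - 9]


(1) = -6*t - 8
(2) = 12*y^2 - 10*y + 7
(3) = 12*a - 6
(4) = 4*((p + 4)*(2*p - 3)^2 + (3*p + 1)*(-p^2 + 3*p + 3))/(-p^2 + 3*p + 3)^3
(5) = 2*k - 1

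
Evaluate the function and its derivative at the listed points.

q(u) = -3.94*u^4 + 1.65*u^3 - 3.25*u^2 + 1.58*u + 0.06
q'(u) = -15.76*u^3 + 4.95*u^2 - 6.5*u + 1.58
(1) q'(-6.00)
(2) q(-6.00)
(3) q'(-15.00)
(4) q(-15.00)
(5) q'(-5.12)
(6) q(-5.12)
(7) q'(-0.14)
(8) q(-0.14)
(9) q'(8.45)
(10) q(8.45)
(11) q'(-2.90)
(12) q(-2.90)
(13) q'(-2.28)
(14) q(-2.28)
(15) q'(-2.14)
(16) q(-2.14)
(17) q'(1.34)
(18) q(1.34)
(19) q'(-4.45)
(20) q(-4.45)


(1) = 3622.94
(2) = -5589.06
(3) = 54402.83
(4) = -205786.14
(5) = 2279.89
(6) = -3022.23
(7) = 2.63
(8) = -0.23
(9) = -9208.72
(10) = -19310.49
(11) = 446.43
(12) = -350.77
(13) = 228.93
(14) = -146.47
(15) = 192.61
(16) = -117.01
(17) = -36.16
(18) = -12.39
(19) = 1517.32
(20) = -1761.76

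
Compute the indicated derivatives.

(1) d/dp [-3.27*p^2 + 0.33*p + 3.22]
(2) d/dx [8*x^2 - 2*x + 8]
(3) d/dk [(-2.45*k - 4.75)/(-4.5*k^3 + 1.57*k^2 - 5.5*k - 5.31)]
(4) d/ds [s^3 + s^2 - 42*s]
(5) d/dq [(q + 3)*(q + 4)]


(1) = 0.33 - 6.54*p
(2) = 16*x - 2
(3) = (-22.05*k^3 - 60.2785*k^2 + 14.915*k - 13.1155)/(20.25*k^6 - 14.13*k^5 + 51.9649*k^4 + 30.52*k^3 + 13.5766*k^2 + 58.41*k + 28.1961)
(4) = 3*s^2 + 2*s - 42
(5) = 2*q + 7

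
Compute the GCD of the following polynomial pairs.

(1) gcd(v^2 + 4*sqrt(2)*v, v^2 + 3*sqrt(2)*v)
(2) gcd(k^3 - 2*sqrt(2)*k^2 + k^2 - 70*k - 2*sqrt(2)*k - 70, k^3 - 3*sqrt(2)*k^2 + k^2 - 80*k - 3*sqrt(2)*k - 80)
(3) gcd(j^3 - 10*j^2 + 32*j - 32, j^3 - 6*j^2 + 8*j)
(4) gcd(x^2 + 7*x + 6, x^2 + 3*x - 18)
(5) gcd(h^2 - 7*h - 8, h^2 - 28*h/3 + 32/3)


(1) = gcd(v*(v + 4*sqrt(2)), v*(v + 3*sqrt(2))) = v
(2) = k^2 + k*(1 + 5*sqrt(2)) + 5*sqrt(2)
(3) = j^2 - 6*j + 8
(4) = x + 6
(5) = h - 8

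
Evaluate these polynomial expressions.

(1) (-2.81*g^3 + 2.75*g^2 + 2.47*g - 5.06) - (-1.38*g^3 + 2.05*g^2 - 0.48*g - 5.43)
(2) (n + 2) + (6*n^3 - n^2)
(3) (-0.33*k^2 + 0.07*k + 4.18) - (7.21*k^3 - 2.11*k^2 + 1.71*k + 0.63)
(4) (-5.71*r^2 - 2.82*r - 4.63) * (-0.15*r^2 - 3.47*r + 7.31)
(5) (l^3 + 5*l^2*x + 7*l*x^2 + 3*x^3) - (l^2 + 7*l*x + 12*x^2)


(1) = -1.43*g^3 + 0.7*g^2 + 2.95*g + 0.37
(2) = 6*n^3 - n^2 + n + 2
(3) = -7.21*k^3 + 1.78*k^2 - 1.64*k + 3.55
(4) = 0.8565*r^4 + 20.2367*r^3 - 31.2602*r^2 - 4.5481*r - 33.8453
(5) = l^3 + 5*l^2*x - l^2 + 7*l*x^2 - 7*l*x + 3*x^3 - 12*x^2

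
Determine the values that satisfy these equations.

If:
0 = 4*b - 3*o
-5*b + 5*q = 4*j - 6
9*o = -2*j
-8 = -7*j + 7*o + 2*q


Then:
b = -21/164
j = 63/82
o = -7/41
q = -117/164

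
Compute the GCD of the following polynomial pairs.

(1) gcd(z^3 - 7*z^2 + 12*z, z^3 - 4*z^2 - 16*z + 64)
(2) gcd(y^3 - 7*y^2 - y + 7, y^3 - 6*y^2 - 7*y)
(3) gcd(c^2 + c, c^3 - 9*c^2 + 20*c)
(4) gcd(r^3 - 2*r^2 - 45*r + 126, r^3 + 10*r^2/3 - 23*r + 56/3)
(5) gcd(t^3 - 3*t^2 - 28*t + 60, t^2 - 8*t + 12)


(1) = z - 4
(2) = y^2 - 6*y - 7
(3) = c
(4) = r + 7
(5) = t^2 - 8*t + 12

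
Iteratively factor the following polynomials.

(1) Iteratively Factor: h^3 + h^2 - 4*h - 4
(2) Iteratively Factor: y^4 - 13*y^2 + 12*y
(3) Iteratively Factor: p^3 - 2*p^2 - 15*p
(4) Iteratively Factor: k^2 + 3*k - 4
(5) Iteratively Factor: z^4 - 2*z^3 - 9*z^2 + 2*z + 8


(1) = (h - 2)*(h^2 + 3*h + 2) = (h - 2)*(h + 2)*(h + 1)
(2) = (y - 3)*(y^3 + 3*y^2 - 4*y) = (y - 3)*(y - 1)*(y^2 + 4*y) = (y - 3)*(y - 1)*(y + 4)*(y)
(3) = (p)*(p^2 - 2*p - 15) = p*(p - 5)*(p + 3)
(4) = (k - 1)*(k + 4)
(5) = (z + 1)*(z^3 - 3*z^2 - 6*z + 8) = (z - 4)*(z + 1)*(z^2 + z - 2) = (z - 4)*(z - 1)*(z + 1)*(z + 2)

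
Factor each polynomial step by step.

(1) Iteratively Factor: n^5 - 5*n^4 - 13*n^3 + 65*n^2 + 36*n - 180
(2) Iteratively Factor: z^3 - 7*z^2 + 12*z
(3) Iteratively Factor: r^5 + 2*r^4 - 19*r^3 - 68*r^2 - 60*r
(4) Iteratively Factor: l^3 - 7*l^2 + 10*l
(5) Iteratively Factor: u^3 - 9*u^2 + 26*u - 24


(1) = (n - 5)*(n^4 - 13*n^2 + 36) = (n - 5)*(n + 3)*(n^3 - 3*n^2 - 4*n + 12) = (n - 5)*(n + 2)*(n + 3)*(n^2 - 5*n + 6) = (n - 5)*(n - 2)*(n + 2)*(n + 3)*(n - 3)
(2) = (z - 3)*(z^2 - 4*z) = (z - 4)*(z - 3)*(z)
(3) = (r - 5)*(r^4 + 7*r^3 + 16*r^2 + 12*r) = (r - 5)*(r + 2)*(r^3 + 5*r^2 + 6*r) = (r - 5)*(r + 2)^2*(r^2 + 3*r) = (r - 5)*(r + 2)^2*(r + 3)*(r)
(4) = (l - 5)*(l^2 - 2*l) = l*(l - 5)*(l - 2)
(5) = (u - 2)*(u^2 - 7*u + 12) = (u - 4)*(u - 2)*(u - 3)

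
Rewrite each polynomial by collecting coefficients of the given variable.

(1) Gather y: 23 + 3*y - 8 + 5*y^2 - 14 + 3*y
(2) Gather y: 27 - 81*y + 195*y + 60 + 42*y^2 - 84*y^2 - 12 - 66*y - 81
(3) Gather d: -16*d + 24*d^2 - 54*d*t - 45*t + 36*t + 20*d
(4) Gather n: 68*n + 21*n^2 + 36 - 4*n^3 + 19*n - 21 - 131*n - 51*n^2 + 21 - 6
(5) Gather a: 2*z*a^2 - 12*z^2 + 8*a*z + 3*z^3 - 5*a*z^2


(1) = 5*y^2 + 6*y + 1
(2) = -42*y^2 + 48*y - 6
(3) = 24*d^2 + d*(4 - 54*t) - 9*t
(4) = -4*n^3 - 30*n^2 - 44*n + 30
(5) = 2*a^2*z + a*(-5*z^2 + 8*z) + 3*z^3 - 12*z^2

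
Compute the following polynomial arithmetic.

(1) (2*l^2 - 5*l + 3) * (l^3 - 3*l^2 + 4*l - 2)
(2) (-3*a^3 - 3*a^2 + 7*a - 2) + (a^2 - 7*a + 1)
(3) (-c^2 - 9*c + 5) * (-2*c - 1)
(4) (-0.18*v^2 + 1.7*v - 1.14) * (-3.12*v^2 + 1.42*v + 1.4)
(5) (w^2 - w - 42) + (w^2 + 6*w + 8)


(1) = 2*l^5 - 11*l^4 + 26*l^3 - 33*l^2 + 22*l - 6
(2) = -3*a^3 - 2*a^2 - 1
(3) = 2*c^3 + 19*c^2 - c - 5
(4) = 0.5616*v^4 - 5.5596*v^3 + 5.7188*v^2 + 0.7612*v - 1.596
(5) = 2*w^2 + 5*w - 34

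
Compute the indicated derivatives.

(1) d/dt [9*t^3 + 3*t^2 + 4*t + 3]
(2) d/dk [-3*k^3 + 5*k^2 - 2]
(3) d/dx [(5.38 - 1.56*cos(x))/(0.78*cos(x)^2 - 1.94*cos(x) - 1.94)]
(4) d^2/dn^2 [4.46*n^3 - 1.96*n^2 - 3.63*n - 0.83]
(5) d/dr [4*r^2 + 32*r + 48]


(1) = 27*t^2 + 6*t + 4
(2) = k*(10 - 9*k)
(3) = (-1.2168*cos(x)^2 + 8.3928*cos(x) - 13.4636)*sin(x)/(0.6084*cos(x)^4 - 3.0264*cos(x)^3 + 0.7372*cos(x)^2 + 7.5272*cos(x) + 3.7636)
(4) = 26.76*n - 3.92
(5) = 8*r + 32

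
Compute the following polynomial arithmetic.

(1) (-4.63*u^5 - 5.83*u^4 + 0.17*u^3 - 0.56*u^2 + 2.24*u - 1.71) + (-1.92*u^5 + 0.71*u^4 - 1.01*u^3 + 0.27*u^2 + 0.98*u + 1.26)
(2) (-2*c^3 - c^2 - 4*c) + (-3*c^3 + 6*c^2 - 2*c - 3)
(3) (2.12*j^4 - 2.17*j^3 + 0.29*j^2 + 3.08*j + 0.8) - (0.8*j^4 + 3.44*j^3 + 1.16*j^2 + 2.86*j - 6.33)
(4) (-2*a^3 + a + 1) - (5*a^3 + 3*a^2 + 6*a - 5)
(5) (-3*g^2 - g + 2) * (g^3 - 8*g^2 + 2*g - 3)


(1) = -6.55*u^5 - 5.12*u^4 - 0.84*u^3 - 0.29*u^2 + 3.22*u - 0.45
(2) = -5*c^3 + 5*c^2 - 6*c - 3
(3) = 1.32*j^4 - 5.61*j^3 - 0.87*j^2 + 0.22*j + 7.13
(4) = -7*a^3 - 3*a^2 - 5*a + 6
(5) = -3*g^5 + 23*g^4 + 4*g^3 - 9*g^2 + 7*g - 6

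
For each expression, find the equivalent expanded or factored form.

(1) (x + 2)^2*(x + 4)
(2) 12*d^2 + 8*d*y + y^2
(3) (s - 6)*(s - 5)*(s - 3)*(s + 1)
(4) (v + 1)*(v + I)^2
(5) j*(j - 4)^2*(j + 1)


(1) = x^3 + 8*x^2 + 20*x + 16
(2) = (2*d + y)*(6*d + y)
(3) = s^4 - 13*s^3 + 49*s^2 - 27*s - 90
(4) = v^3 + v^2 + 2*I*v^2 - v + 2*I*v - 1
(5) = j^4 - 7*j^3 + 8*j^2 + 16*j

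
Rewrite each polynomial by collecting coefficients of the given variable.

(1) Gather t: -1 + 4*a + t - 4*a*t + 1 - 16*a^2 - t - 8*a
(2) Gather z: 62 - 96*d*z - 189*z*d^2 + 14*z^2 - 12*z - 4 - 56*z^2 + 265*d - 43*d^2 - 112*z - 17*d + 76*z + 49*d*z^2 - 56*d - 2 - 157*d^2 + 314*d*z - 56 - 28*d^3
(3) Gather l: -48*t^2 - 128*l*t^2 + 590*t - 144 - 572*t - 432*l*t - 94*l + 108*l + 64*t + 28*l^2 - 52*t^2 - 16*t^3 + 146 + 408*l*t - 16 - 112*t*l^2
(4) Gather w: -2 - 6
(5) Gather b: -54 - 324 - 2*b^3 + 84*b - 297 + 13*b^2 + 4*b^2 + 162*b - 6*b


(1) = -16*a^2 - 4*a*t - 4*a
(2) = -28*d^3 - 200*d^2 + 192*d + z^2*(49*d - 42) + z*(-189*d^2 + 218*d - 48)
(3) = l^2*(28 - 112*t) + l*(-128*t^2 - 24*t + 14) - 16*t^3 - 100*t^2 + 82*t - 14
(4) = -8
(5) = -2*b^3 + 17*b^2 + 240*b - 675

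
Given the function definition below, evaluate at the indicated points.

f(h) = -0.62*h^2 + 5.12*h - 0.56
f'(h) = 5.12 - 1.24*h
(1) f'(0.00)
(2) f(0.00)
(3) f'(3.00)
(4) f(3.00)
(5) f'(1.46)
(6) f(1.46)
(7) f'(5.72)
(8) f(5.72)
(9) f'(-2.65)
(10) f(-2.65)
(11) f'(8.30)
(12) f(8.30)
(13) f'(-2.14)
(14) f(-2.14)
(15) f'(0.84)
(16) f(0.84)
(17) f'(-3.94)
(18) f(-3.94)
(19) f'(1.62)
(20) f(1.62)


(1) = 5.12
(2) = -0.56
(3) = 1.40
(4) = 9.22
(5) = 3.31
(6) = 5.59
(7) = -1.97
(8) = 8.44
(9) = 8.41
(10) = -18.48
(11) = -5.17
(12) = -0.78
(13) = 7.77
(14) = -14.36
(15) = 4.08
(16) = 3.30
(17) = 10.01
(18) = -30.36
(19) = 3.11
(20) = 6.11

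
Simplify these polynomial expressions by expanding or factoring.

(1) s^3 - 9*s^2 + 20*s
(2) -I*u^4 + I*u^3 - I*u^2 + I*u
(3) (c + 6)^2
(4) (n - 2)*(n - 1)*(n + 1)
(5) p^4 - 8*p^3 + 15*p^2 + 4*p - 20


(1) = s*(s - 5)*(s - 4)
(2) = u*(u - 1)*(u - I)*(-I*u + 1)
(3) = c^2 + 12*c + 36
(4) = n^3 - 2*n^2 - n + 2
(5) = (p - 5)*(p - 2)^2*(p + 1)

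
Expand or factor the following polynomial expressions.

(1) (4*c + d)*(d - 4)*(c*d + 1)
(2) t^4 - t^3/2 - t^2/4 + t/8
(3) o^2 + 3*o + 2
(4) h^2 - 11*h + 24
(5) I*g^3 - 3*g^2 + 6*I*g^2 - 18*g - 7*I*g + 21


(1) = 4*c^2*d^2 - 16*c^2*d + c*d^3 - 4*c*d^2 + 4*c*d - 16*c + d^2 - 4*d
(2) = t*(t - 1/2)^2*(t + 1/2)
(3) = (o + 1)*(o + 2)
(4) = (h - 8)*(h - 3)
(5) = (g + 7)*(g + 3*I)*(I*g - I)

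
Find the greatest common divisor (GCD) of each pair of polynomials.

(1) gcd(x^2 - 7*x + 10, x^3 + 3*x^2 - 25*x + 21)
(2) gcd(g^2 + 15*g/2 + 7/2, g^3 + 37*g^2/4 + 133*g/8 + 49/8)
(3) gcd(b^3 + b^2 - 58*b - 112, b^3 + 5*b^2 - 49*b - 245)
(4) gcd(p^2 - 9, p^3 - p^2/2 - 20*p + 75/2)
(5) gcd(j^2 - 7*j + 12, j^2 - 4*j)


(1) = 1
(2) = g^2 + 15*g/2 + 7/2
(3) = b + 7
(4) = gcd((p - 3)*(p + 3), (p - 3)*(p - 5/2)*(p + 5)) = p - 3
(5) = gcd((j - 4)*(j - 3), j*(j - 4)) = j - 4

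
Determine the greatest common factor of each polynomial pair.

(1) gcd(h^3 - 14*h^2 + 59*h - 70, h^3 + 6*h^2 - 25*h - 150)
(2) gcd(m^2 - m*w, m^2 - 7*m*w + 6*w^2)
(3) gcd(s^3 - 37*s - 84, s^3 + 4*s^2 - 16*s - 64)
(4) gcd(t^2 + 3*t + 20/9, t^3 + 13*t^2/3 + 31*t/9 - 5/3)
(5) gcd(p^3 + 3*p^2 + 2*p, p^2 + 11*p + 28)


(1) = h - 5
(2) = gcd(m*(m - w), (m - 6*w)*(m - w)) = -m + w
(3) = gcd((s - 7)*(s + 3)*(s + 4), (s - 4)*(s + 4)^2) = s + 4
(4) = gcd((t + 4/3)*(t + 5/3), (t - 1/3)*(t + 5/3)*(t + 3)) = t + 5/3
(5) = 1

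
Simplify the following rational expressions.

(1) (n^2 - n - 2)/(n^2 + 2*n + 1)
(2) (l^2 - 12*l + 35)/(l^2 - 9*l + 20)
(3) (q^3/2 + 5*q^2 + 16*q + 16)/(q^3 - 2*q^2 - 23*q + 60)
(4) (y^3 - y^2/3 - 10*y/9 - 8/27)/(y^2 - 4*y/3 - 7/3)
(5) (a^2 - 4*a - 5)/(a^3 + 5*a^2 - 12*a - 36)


(1) = (n - 2)/(n + 1)
(2) = (l - 7)/(l - 4)
(3) = (q^3 + 10*q^2 + 32*q + 32)/(2*q^3 - 4*q^2 - 46*q + 120)
(4) = (27*y^3 - 9*y^2 - 30*y - 8)/(27*y^2 - 36*y - 63)
(5) = (a^2 - 4*a - 5)/(a^3 + 5*a^2 - 12*a - 36)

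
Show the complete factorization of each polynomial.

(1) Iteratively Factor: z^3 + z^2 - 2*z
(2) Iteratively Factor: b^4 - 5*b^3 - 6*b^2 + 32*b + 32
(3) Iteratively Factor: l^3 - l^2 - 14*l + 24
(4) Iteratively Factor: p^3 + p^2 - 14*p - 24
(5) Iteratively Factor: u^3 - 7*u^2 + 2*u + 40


(1) = (z)*(z^2 + z - 2) = z*(z - 1)*(z + 2)
(2) = (b + 1)*(b^3 - 6*b^2 + 32) = (b + 1)*(b + 2)*(b^2 - 8*b + 16) = (b - 4)*(b + 1)*(b + 2)*(b - 4)
(3) = (l - 2)*(l^2 + l - 12) = (l - 3)*(l - 2)*(l + 4)
(4) = (p + 2)*(p^2 - p - 12) = (p + 2)*(p + 3)*(p - 4)
(5) = (u - 4)*(u^2 - 3*u - 10) = (u - 5)*(u - 4)*(u + 2)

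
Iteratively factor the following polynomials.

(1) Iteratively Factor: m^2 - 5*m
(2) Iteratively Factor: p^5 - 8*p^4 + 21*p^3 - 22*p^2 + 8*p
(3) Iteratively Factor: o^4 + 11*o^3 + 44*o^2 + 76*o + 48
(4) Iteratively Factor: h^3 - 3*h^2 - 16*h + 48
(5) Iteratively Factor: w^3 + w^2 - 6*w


(1) = (m)*(m - 5)
(2) = (p)*(p^4 - 8*p^3 + 21*p^2 - 22*p + 8) = p*(p - 1)*(p^3 - 7*p^2 + 14*p - 8) = p*(p - 1)^2*(p^2 - 6*p + 8) = p*(p - 2)*(p - 1)^2*(p - 4)
(3) = (o + 2)*(o^3 + 9*o^2 + 26*o + 24) = (o + 2)*(o + 3)*(o^2 + 6*o + 8) = (o + 2)^2*(o + 3)*(o + 4)
(4) = (h + 4)*(h^2 - 7*h + 12) = (h - 3)*(h + 4)*(h - 4)
(5) = (w - 2)*(w^2 + 3*w) = w*(w - 2)*(w + 3)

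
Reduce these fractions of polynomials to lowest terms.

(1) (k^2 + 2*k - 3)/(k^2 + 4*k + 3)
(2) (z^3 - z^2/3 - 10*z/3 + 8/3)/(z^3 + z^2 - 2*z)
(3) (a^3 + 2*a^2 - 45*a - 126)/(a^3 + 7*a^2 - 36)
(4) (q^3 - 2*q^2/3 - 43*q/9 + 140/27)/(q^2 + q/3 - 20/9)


(1) = (k - 1)/(k + 1)
(2) = (3*z - 4)/(3*z)
(3) = (a - 7)/(a - 2)
(4) = (9*q^2 + 6*q - 35)/(9*q + 15)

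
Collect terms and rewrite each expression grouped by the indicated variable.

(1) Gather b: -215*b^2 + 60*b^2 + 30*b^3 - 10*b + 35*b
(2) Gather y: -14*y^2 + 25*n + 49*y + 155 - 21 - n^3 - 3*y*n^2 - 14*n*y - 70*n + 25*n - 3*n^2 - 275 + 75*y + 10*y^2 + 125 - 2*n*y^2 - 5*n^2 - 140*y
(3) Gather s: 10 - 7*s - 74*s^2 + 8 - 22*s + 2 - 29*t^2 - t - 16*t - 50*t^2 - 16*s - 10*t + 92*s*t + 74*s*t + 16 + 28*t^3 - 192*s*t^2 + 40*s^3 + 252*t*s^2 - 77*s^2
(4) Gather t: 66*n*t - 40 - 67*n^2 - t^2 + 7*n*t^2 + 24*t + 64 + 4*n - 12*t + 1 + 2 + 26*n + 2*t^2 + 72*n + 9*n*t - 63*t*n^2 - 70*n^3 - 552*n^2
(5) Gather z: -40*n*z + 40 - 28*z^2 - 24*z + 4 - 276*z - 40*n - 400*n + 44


(1) = 30*b^3 - 155*b^2 + 25*b
(2) = -n^3 - 8*n^2 - 20*n + y^2*(-2*n - 4) + y*(-3*n^2 - 14*n - 16) - 16
(3) = 40*s^3 + s^2*(252*t - 151) + s*(-192*t^2 + 166*t - 45) + 28*t^3 - 79*t^2 - 27*t + 36
(4) = -70*n^3 - 619*n^2 + 102*n + t^2*(7*n + 1) + t*(-63*n^2 + 75*n + 12) + 27
(5) = -440*n - 28*z^2 + z*(-40*n - 300) + 88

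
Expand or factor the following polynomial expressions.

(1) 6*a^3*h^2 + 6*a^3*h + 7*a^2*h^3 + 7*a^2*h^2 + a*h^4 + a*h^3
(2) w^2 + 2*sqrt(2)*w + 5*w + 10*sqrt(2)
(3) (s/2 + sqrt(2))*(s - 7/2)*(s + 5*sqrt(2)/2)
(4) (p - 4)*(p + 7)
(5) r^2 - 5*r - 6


(1) = h*(a + h)*(6*a + h)*(a*h + a)
(2) = (w + 5)*(w + 2*sqrt(2))
(3) = s^3/2 - 7*s^2/4 + 9*sqrt(2)*s^2/4 - 63*sqrt(2)*s/8 + 5*s - 35/2
(4) = p^2 + 3*p - 28
(5) = (r - 6)*(r + 1)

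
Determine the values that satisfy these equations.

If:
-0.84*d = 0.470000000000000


Then:
d = -0.56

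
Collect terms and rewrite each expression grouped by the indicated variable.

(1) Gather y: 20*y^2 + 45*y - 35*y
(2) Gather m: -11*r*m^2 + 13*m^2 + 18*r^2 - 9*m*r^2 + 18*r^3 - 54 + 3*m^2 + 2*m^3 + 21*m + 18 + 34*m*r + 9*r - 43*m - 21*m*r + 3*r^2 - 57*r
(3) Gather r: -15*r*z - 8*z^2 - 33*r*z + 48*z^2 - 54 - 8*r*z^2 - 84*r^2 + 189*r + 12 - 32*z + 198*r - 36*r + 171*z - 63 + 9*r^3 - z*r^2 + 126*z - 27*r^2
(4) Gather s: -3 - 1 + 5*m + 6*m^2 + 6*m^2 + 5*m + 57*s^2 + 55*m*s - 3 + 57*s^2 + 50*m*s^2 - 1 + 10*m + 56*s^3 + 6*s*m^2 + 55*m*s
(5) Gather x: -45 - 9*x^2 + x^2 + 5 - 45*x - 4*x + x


(1) = 20*y^2 + 10*y
(2) = 2*m^3 + m^2*(16 - 11*r) + m*(-9*r^2 + 13*r - 22) + 18*r^3 + 21*r^2 - 48*r - 36
(3) = 9*r^3 + r^2*(-z - 111) + r*(-8*z^2 - 48*z + 351) + 40*z^2 + 265*z - 105
(4) = 12*m^2 + 20*m + 56*s^3 + s^2*(50*m + 114) + s*(6*m^2 + 110*m) - 8
(5) = -8*x^2 - 48*x - 40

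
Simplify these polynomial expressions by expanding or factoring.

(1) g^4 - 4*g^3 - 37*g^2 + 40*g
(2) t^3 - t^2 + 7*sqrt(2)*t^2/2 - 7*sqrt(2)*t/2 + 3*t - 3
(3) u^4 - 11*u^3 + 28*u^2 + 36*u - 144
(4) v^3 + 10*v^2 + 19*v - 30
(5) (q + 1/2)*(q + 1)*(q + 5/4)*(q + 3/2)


(1) = g*(g - 8)*(g - 1)*(g + 5)
(2) = (t - 1)*(t + sqrt(2)/2)*(t + 3*sqrt(2))
(3) = (u - 6)*(u - 4)*(u - 3)*(u + 2)
(4) = (v - 1)*(v + 5)*(v + 6)
(5) = q^4 + 17*q^3/4 + 13*q^2/2 + 67*q/16 + 15/16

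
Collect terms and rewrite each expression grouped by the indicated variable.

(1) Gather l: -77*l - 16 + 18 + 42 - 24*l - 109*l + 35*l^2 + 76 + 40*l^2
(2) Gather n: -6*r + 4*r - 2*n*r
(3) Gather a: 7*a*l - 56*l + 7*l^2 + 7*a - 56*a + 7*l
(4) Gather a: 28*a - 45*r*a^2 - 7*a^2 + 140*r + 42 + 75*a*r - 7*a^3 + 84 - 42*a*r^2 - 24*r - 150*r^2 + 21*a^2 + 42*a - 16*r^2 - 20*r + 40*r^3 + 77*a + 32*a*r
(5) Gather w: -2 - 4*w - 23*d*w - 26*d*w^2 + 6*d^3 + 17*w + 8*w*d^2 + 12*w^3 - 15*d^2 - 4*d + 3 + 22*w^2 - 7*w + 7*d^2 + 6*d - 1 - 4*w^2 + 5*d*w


(1) = 75*l^2 - 210*l + 120
(2) = -2*n*r - 2*r
(3) = a*(7*l - 49) + 7*l^2 - 49*l
(4) = -7*a^3 + a^2*(14 - 45*r) + a*(-42*r^2 + 107*r + 147) + 40*r^3 - 166*r^2 + 96*r + 126
(5) = 6*d^3 - 8*d^2 + 2*d + 12*w^3 + w^2*(18 - 26*d) + w*(8*d^2 - 18*d + 6)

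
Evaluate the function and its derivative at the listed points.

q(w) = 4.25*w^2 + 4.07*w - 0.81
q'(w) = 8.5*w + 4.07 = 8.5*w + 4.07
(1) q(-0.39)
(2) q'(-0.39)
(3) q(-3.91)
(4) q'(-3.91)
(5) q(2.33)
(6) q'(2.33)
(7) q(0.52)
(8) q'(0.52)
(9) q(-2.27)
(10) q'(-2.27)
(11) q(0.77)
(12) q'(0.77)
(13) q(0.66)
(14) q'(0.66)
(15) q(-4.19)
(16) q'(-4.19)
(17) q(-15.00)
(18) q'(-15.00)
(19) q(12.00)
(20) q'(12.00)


(1) = -1.75
(2) = 0.76
(3) = 48.25
(4) = -29.16
(5) = 31.75
(6) = 23.88
(7) = 2.46
(8) = 8.49
(9) = 11.85
(10) = -15.23
(11) = 4.84
(12) = 10.62
(13) = 3.73
(14) = 9.68
(15) = 56.75
(16) = -31.55
(17) = 894.39
(18) = -123.43
(19) = 660.03
(20) = 106.07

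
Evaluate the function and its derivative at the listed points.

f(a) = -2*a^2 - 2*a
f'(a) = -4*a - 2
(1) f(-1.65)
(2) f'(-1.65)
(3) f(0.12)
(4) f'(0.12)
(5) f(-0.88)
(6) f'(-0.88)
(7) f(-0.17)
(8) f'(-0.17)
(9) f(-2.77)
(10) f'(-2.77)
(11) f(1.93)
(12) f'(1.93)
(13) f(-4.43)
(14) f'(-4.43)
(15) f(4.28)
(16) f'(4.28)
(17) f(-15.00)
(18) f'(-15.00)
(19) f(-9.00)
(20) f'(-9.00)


(1) = -2.14
(2) = 4.60
(3) = -0.27
(4) = -2.48
(5) = 0.21
(6) = 1.52
(7) = 0.28
(8) = -1.32
(9) = -9.81
(10) = 9.08
(11) = -11.31
(12) = -9.72
(13) = -30.39
(14) = 15.72
(15) = -45.20
(16) = -19.12
(17) = -420.00
(18) = 58.00
(19) = -144.00
(20) = 34.00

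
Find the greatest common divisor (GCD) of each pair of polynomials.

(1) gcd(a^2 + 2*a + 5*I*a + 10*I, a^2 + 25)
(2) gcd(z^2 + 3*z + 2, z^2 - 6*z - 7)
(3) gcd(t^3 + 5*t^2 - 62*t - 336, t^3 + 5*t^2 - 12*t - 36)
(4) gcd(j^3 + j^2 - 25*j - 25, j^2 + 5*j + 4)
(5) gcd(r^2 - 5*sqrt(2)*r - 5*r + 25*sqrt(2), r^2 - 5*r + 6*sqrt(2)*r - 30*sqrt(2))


(1) = a + 5*I
(2) = gcd((z + 1)*(z + 2), (z - 7)*(z + 1)) = z + 1
(3) = gcd((t - 8)*(t + 6)*(t + 7), (t - 3)*(t + 2)*(t + 6)) = t + 6
(4) = gcd((j - 5)*(j + 1)*(j + 5), (j + 1)*(j + 4)) = j + 1
(5) = gcd((r - 5)*(r - 5*sqrt(2)), (r - 5)*(r + 6*sqrt(2))) = r - 5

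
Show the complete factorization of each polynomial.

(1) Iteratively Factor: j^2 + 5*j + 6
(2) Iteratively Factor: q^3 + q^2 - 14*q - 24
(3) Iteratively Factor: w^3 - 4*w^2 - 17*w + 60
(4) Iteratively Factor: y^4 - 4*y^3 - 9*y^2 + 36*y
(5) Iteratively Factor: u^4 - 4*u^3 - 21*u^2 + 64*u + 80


(1) = (j + 2)*(j + 3)
(2) = (q + 3)*(q^2 - 2*q - 8) = (q + 2)*(q + 3)*(q - 4)
(3) = (w + 4)*(w^2 - 8*w + 15) = (w - 5)*(w + 4)*(w - 3)
(4) = (y - 3)*(y^3 - y^2 - 12*y) = y*(y - 3)*(y^2 - y - 12) = y*(y - 3)*(y + 3)*(y - 4)
(5) = (u + 4)*(u^3 - 8*u^2 + 11*u + 20) = (u - 5)*(u + 4)*(u^2 - 3*u - 4) = (u - 5)*(u - 4)*(u + 4)*(u + 1)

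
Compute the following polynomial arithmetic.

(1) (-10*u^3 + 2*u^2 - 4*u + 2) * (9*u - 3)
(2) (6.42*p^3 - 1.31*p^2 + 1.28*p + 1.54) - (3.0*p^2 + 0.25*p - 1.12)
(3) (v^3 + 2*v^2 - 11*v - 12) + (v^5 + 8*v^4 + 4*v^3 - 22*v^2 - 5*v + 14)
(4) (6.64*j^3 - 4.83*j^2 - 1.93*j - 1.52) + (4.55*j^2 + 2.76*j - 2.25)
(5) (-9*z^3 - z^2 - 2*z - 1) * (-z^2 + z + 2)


(1) = -90*u^4 + 48*u^3 - 42*u^2 + 30*u - 6
(2) = 6.42*p^3 - 4.31*p^2 + 1.03*p + 2.66
(3) = v^5 + 8*v^4 + 5*v^3 - 20*v^2 - 16*v + 2
(4) = 6.64*j^3 - 0.28*j^2 + 0.83*j - 3.77
(5) = 9*z^5 - 8*z^4 - 17*z^3 - 3*z^2 - 5*z - 2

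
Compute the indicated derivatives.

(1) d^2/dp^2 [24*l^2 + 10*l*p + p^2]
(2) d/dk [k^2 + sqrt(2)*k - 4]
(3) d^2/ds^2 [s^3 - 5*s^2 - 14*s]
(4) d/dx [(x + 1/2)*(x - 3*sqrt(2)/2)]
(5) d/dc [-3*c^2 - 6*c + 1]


(1) = 2
(2) = 2*k + sqrt(2)
(3) = 6*s - 10
(4) = 2*x - 3*sqrt(2)/2 + 1/2
(5) = -6*c - 6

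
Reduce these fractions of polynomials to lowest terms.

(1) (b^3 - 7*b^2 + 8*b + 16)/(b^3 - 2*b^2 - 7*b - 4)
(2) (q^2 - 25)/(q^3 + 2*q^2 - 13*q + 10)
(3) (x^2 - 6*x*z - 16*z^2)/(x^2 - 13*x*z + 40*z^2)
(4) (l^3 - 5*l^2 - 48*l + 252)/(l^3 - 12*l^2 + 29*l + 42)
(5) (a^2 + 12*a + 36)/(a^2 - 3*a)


(1) = (b - 4)/(b + 1)
(2) = (q - 5)/(q^2 - 3*q + 2)
(3) = (x + 2*z)/(x - 5*z)
(4) = (l^2 + l - 42)/(l^2 - 6*l - 7)
(5) = (a^2 + 12*a + 36)/(a^2 - 3*a)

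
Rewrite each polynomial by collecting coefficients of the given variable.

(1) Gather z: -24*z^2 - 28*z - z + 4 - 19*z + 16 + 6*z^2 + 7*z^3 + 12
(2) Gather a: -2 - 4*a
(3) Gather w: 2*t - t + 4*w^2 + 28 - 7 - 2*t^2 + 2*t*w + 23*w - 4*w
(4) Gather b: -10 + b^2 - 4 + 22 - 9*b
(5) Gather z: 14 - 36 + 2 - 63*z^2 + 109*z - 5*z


(1) = 7*z^3 - 18*z^2 - 48*z + 32
(2) = -4*a - 2
(3) = -2*t^2 + t + 4*w^2 + w*(2*t + 19) + 21
(4) = b^2 - 9*b + 8
(5) = -63*z^2 + 104*z - 20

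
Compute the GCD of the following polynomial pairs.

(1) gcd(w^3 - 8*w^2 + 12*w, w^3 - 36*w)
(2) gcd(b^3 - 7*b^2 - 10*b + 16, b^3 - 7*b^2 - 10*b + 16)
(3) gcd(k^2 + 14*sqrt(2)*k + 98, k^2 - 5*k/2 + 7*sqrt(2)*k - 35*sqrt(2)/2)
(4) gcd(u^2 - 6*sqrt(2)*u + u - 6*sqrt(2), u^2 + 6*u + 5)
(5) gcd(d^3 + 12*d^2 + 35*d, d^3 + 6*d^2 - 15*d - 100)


(1) = w^2 - 6*w
(2) = gcd((b - 8)*(b - 1)*(b + 2), (b - 8)*(b - 1)*(b + 2)) = b^3 - 7*b^2 - 10*b + 16
(3) = k + 7*sqrt(2)
(4) = u + 1
(5) = gcd(d*(d + 5)*(d + 7), (d - 4)*(d + 5)^2) = d + 5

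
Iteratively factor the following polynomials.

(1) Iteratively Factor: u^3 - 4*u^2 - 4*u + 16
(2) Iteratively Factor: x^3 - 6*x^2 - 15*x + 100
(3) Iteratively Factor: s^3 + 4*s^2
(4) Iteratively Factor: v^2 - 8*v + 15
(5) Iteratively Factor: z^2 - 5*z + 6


(1) = (u - 2)*(u^2 - 2*u - 8) = (u - 2)*(u + 2)*(u - 4)
(2) = (x - 5)*(x^2 - x - 20) = (x - 5)^2*(x + 4)
(3) = (s)*(s^2 + 4*s) = s*(s + 4)*(s)
(4) = (v - 5)*(v - 3)
(5) = (z - 3)*(z - 2)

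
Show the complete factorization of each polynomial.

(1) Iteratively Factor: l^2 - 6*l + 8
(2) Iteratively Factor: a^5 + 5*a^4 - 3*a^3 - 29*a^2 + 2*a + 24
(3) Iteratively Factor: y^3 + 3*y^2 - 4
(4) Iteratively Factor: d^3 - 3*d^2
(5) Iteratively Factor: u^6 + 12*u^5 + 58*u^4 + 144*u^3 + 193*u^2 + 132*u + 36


(1) = (l - 2)*(l - 4)
(2) = (a - 2)*(a^4 + 7*a^3 + 11*a^2 - 7*a - 12) = (a - 2)*(a + 4)*(a^3 + 3*a^2 - a - 3) = (a - 2)*(a + 3)*(a + 4)*(a^2 - 1) = (a - 2)*(a + 1)*(a + 3)*(a + 4)*(a - 1)
(3) = (y + 2)*(y^2 + y - 2) = (y - 1)*(y + 2)*(y + 2)
(4) = (d)*(d^2 - 3*d) = d*(d - 3)*(d)
(5) = (u + 3)*(u^5 + 9*u^4 + 31*u^3 + 51*u^2 + 40*u + 12) = (u + 2)*(u + 3)*(u^4 + 7*u^3 + 17*u^2 + 17*u + 6) = (u + 1)*(u + 2)*(u + 3)*(u^3 + 6*u^2 + 11*u + 6) = (u + 1)^2*(u + 2)*(u + 3)*(u^2 + 5*u + 6) = (u + 1)^2*(u + 2)*(u + 3)^2*(u + 2)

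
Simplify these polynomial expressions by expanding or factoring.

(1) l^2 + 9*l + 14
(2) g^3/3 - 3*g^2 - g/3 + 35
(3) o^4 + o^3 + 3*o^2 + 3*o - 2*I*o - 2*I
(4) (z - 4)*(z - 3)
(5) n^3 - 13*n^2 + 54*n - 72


(1) = (l + 2)*(l + 7)
(2) = (g/3 + 1)*(g - 7)*(g - 5)
(3) = (o + 1)*(o - I)^2*(o + 2*I)
(4) = z^2 - 7*z + 12
(5) = (n - 6)*(n - 4)*(n - 3)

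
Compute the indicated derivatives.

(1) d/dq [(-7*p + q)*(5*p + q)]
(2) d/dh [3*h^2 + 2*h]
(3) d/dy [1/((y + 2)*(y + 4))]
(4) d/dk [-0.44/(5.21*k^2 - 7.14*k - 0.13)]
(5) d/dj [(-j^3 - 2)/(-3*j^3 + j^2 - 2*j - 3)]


(1) = -2*p + 2*q
(2) = 6*h + 2
(3) = 2*(-y - 3)/(y^4 + 12*y^3 + 52*y^2 + 96*y + 64)
(4) = (4.5848*k - 3.1416)/(-5.21*k^2 + 7.14*k + 0.13)^2
(5) = (3*j^2*(3*j^3 - j^2 + 2*j + 3) - (j^3 + 2)*(9*j^2 - 2*j + 2))/(3*j^3 - j^2 + 2*j + 3)^2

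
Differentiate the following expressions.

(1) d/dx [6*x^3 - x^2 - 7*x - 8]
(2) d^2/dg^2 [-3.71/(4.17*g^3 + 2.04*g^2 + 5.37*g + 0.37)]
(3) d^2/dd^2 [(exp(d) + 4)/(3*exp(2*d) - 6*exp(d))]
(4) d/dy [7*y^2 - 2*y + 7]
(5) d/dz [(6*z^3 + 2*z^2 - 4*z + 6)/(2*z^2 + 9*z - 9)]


(1) = 18*x^2 - 2*x - 7
(2) = ((92.8242*g + 15.1368)*(4.17*g^3 + 2.04*g^2 + 5.37*g + 0.37) - 3.71*(12.51*g^2 + 4.08*g + 5.37)*(25.02*g^2 + 8.16*g + 10.74))/(4.17*g^3 + 2.04*g^2 + 5.37*g + 0.37)^3
(3) = (exp(3*d) + 18*exp(2*d) - 24*exp(d) + 16)*exp(-d)/(3*(exp(3*d) - 6*exp(2*d) + 12*exp(d) - 8))
(4) = 14*y - 2
(5) = 2*(6*z^4 + 54*z^3 - 68*z^2 - 30*z - 9)/(4*z^4 + 36*z^3 + 45*z^2 - 162*z + 81)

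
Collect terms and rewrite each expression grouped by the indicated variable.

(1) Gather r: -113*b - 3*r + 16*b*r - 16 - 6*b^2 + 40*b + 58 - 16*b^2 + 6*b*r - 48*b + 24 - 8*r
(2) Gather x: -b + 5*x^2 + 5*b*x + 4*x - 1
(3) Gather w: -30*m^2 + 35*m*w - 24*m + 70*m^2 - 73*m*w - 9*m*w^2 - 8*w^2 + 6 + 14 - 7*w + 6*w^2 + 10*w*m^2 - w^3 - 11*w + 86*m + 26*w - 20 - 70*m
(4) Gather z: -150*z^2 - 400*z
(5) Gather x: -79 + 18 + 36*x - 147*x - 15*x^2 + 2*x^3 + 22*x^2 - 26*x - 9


(1) = -22*b^2 - 121*b + r*(22*b - 11) + 66
(2) = -b + 5*x^2 + x*(5*b + 4) - 1
(3) = 40*m^2 - 8*m - w^3 + w^2*(-9*m - 2) + w*(10*m^2 - 38*m + 8)
(4) = -150*z^2 - 400*z
(5) = 2*x^3 + 7*x^2 - 137*x - 70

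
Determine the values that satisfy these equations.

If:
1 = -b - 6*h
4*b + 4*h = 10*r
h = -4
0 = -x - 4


Then:
b = 23
h = -4
r = 38/5
x = -4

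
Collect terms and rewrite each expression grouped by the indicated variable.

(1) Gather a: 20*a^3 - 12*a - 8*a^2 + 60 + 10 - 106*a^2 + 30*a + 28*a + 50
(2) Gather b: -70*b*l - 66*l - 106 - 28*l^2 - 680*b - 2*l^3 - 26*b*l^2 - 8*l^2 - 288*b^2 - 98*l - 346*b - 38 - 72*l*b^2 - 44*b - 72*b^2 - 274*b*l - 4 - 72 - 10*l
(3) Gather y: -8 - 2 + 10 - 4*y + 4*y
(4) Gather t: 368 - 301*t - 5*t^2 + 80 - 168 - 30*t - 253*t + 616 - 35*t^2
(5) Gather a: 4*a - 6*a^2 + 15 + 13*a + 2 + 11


(1) = 20*a^3 - 114*a^2 + 46*a + 120
(2) = b^2*(-72*l - 360) + b*(-26*l^2 - 344*l - 1070) - 2*l^3 - 36*l^2 - 174*l - 220
(3) = 0
(4) = -40*t^2 - 584*t + 896
(5) = -6*a^2 + 17*a + 28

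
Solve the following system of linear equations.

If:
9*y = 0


Then:
y = 0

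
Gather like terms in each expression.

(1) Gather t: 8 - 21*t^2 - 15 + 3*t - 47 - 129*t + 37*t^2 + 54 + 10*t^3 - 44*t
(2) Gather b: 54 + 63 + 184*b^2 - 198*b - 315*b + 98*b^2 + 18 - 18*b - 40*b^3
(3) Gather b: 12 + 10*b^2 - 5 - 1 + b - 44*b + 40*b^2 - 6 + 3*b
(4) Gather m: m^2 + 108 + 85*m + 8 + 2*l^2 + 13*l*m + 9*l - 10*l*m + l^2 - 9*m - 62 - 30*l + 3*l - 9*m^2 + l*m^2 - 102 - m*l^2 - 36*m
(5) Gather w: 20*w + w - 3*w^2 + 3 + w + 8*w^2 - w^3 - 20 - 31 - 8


(1) = 10*t^3 + 16*t^2 - 170*t
(2) = -40*b^3 + 282*b^2 - 531*b + 135
(3) = 50*b^2 - 40*b
(4) = 3*l^2 - 18*l + m^2*(l - 8) + m*(-l^2 + 3*l + 40) - 48
(5) = -w^3 + 5*w^2 + 22*w - 56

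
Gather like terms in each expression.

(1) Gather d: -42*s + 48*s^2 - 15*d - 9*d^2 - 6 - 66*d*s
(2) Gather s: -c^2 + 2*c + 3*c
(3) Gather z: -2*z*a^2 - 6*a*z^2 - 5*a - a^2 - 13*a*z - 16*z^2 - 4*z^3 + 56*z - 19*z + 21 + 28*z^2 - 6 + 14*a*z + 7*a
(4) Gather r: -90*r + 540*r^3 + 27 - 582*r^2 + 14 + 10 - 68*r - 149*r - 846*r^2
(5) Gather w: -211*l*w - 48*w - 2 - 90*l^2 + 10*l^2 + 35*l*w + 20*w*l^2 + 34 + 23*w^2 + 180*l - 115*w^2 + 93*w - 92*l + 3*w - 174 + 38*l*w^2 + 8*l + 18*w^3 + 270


(1) = -9*d^2 + d*(-66*s - 15) + 48*s^2 - 42*s - 6
(2) = -c^2 + 5*c
(3) = -a^2 + 2*a - 4*z^3 + z^2*(12 - 6*a) + z*(-2*a^2 + a + 37) + 15
(4) = 540*r^3 - 1428*r^2 - 307*r + 51
(5) = -80*l^2 + 96*l + 18*w^3 + w^2*(38*l - 92) + w*(20*l^2 - 176*l + 48) + 128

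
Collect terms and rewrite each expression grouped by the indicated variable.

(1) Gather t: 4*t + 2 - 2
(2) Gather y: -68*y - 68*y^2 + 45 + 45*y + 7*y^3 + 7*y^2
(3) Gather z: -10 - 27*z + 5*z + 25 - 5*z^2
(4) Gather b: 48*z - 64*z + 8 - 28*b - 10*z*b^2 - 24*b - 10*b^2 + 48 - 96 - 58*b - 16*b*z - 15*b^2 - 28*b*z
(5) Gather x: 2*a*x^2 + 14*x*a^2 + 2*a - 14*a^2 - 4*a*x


(1) = 4*t
(2) = 7*y^3 - 61*y^2 - 23*y + 45
(3) = -5*z^2 - 22*z + 15
(4) = b^2*(-10*z - 25) + b*(-44*z - 110) - 16*z - 40
(5) = -14*a^2 + 2*a*x^2 + 2*a + x*(14*a^2 - 4*a)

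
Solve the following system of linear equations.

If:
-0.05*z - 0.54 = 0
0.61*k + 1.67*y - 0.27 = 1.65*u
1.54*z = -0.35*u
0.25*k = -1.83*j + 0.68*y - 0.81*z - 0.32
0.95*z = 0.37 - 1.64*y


Then:
j = -8.18
k = 111.24
u = 47.52
y = 6.48
z = -10.80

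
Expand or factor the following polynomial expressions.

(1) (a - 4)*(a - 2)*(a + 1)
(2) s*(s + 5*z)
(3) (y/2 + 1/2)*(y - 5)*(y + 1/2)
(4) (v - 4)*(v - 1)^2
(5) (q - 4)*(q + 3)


(1) = a^3 - 5*a^2 + 2*a + 8
(2) = s^2 + 5*s*z
(3) = y^3/2 - 7*y^2/4 - 7*y/2 - 5/4
(4) = v^3 - 6*v^2 + 9*v - 4
(5) = q^2 - q - 12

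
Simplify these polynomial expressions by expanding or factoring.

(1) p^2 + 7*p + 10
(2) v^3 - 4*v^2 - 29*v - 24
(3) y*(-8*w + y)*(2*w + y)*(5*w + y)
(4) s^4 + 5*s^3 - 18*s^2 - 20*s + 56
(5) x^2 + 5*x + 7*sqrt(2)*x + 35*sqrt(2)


(1) = (p + 2)*(p + 5)
(2) = (v - 8)*(v + 1)*(v + 3)
(3) = -80*w^3*y - 46*w^2*y^2 - w*y^3 + y^4
(4) = (s - 2)^2*(s + 2)*(s + 7)
(5) = (x + 5)*(x + 7*sqrt(2))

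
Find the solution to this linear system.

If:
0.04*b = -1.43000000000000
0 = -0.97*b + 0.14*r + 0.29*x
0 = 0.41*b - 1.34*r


Then:
b = -35.75
r = -10.94
x = -114.30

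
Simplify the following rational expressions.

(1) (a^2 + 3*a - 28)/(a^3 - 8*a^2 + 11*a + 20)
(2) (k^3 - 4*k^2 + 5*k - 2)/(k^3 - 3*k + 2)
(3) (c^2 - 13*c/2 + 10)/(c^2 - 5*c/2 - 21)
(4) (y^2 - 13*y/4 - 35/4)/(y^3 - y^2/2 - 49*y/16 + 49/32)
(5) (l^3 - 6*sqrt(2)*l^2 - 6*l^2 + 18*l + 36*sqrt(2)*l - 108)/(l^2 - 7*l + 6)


(1) = (a + 7)/(a^2 - 4*a - 5)
(2) = (k - 2)/(k + 2)
(3) = (2*c^2 - 13*c + 20)/(2*c^2 - 5*c - 42)
(4) = (8*y - 40)/(8*y^2 - 18*y + 7)
(5) = (l^2 - 6*sqrt(2)*l + 18)/(l - 1)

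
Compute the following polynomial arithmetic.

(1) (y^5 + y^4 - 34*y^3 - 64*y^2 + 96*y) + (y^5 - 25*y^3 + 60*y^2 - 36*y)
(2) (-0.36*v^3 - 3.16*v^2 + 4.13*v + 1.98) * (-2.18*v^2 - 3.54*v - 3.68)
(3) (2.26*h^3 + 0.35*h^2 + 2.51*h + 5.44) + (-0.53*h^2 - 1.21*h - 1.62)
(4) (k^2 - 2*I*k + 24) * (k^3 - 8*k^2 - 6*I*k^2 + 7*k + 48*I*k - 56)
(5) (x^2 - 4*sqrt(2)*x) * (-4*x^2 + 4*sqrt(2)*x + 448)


(1) = 2*y^5 + y^4 - 59*y^3 - 4*y^2 + 60*y
(2) = 0.7848*v^5 + 8.1632*v^4 + 3.5078*v^3 - 7.3078*v^2 - 22.2076*v - 7.2864
(3) = 2.26*h^3 - 0.18*h^2 + 1.3*h + 3.82
(4) = k^5 - 8*k^4 - 8*I*k^4 + 19*k^3 + 64*I*k^3 - 152*k^2 - 158*I*k^2 + 168*k + 1264*I*k - 1344
(5) = -4*x^4 + 20*sqrt(2)*x^3 + 416*x^2 - 1792*sqrt(2)*x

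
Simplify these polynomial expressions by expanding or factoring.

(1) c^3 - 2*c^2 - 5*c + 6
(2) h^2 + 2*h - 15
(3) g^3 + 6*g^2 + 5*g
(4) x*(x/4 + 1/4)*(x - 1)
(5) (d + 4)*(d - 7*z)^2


(1) = (c - 3)*(c - 1)*(c + 2)
(2) = (h - 3)*(h + 5)
(3) = g*(g + 1)*(g + 5)
(4) = x^3/4 - x/4
(5) = d^3 - 14*d^2*z + 4*d^2 + 49*d*z^2 - 56*d*z + 196*z^2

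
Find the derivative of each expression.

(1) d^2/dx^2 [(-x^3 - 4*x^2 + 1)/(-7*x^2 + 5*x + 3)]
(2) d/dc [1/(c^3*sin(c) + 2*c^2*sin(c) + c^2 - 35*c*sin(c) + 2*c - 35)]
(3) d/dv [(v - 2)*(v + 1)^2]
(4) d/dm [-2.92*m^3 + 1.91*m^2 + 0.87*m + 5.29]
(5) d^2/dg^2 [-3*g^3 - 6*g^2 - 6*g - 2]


(1) = 4*(93*x^3 + 75*x^2 + 66*x - 5)/(343*x^6 - 735*x^5 + 84*x^4 + 505*x^3 - 36*x^2 - 135*x - 27)
(2) = (-c^3*cos(c) - 3*c^2*sin(c) - 2*c^2*cos(c) - 4*c*sin(c) + 35*c*cos(c) - 2*c + 35*sin(c) - 2)/((c - 5)^2*(c + 7)^2*(c*sin(c) + 1)^2)
(3) = 3*v^2 - 3
(4) = -8.76*m^2 + 3.82*m + 0.87
(5) = -18*g - 12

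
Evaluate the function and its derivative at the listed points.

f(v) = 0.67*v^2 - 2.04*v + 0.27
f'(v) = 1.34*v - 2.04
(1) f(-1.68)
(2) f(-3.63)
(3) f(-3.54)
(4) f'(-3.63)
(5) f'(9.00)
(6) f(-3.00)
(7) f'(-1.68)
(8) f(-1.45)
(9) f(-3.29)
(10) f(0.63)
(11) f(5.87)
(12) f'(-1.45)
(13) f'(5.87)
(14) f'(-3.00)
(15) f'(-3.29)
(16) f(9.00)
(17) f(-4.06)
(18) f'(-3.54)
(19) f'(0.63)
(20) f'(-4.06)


(1) = 5.59
(2) = 16.50
(3) = 15.89
(4) = -6.90
(5) = 10.02
(6) = 12.42
(7) = -4.29
(8) = 4.64
(9) = 14.23
(10) = -0.75
(11) = 11.38
(12) = -3.98
(13) = 5.83
(14) = -6.06
(15) = -6.45
(16) = 36.18
(17) = 19.60
(18) = -6.78
(19) = -1.20
(20) = -7.48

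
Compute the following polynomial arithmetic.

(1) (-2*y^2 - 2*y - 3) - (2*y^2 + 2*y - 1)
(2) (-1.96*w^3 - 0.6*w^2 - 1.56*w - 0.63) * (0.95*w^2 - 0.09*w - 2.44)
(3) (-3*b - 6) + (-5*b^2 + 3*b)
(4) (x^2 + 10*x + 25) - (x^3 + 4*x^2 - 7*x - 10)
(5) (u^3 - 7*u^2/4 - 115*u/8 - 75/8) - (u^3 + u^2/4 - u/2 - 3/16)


(1) = -4*y^2 - 4*y - 2
(2) = -1.862*w^5 - 0.3936*w^4 + 3.3544*w^3 + 1.0059*w^2 + 3.8631*w + 1.5372
(3) = -5*b^2 - 6
(4) = -x^3 - 3*x^2 + 17*x + 35
(5) = -2*u^2 - 111*u/8 - 147/16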